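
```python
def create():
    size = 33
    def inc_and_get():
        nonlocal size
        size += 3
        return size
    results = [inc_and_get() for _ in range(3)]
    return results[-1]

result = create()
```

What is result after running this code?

Step 1: size = 33.
Step 2: Three calls to inc_and_get(), each adding 3.
Step 3: Last value = 33 + 3 * 3 = 42

The answer is 42.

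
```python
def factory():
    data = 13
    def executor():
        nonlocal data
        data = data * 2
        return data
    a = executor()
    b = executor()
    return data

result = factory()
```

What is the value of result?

Step 1: data starts at 13.
Step 2: First executor(): data = 13 * 2 = 26.
Step 3: Second executor(): data = 26 * 2 = 52.
Step 4: result = 52

The answer is 52.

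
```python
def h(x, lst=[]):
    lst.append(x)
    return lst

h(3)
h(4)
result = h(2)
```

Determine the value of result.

Step 1: Mutable default argument gotcha! The list [] is created once.
Step 2: Each call appends to the SAME list: [3], [3, 4], [3, 4, 2].
Step 3: result = [3, 4, 2]

The answer is [3, 4, 2].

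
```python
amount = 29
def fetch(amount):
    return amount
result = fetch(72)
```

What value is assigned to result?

Step 1: Global amount = 29.
Step 2: fetch(72) takes parameter amount = 72, which shadows the global.
Step 3: result = 72

The answer is 72.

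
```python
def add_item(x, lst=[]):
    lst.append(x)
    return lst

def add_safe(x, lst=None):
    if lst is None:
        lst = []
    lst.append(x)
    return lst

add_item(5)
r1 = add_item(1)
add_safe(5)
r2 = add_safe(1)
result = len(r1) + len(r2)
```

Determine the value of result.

Step 1: add_item shares mutable default: after 2 calls, lst = [5, 1], len = 2.
Step 2: add_safe creates fresh list each time: r2 = [1], len = 1.
Step 3: result = 2 + 1 = 3

The answer is 3.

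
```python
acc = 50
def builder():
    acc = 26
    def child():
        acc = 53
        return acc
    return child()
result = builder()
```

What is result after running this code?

Step 1: Three scopes define acc: global (50), builder (26), child (53).
Step 2: child() has its own local acc = 53, which shadows both enclosing and global.
Step 3: result = 53 (local wins in LEGB)

The answer is 53.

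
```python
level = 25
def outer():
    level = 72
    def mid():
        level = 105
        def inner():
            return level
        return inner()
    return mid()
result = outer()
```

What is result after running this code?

Step 1: Three levels of shadowing: global 25, outer 72, mid 105.
Step 2: inner() finds level = 105 in enclosing mid() scope.
Step 3: result = 105

The answer is 105.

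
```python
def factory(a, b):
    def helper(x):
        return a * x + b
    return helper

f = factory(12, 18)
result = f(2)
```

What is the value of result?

Step 1: factory(12, 18) captures a = 12, b = 18.
Step 2: f(2) computes 12 * 2 + 18 = 42.
Step 3: result = 42

The answer is 42.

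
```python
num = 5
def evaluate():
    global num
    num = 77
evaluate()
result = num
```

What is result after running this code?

Step 1: num = 5 globally.
Step 2: evaluate() declares global num and sets it to 77.
Step 3: After evaluate(), global num = 77. result = 77

The answer is 77.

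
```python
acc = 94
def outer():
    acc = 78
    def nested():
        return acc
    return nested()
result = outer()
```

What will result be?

Step 1: acc = 94 globally, but outer() defines acc = 78 locally.
Step 2: nested() looks up acc. Not in local scope, so checks enclosing scope (outer) and finds acc = 78.
Step 3: result = 78

The answer is 78.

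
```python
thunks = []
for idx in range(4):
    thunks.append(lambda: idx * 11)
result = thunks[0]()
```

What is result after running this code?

Step 1: All lambdas reference the same variable idx (late binding).
Step 2: After the loop, idx = 3. Every lambda returns idx * 11.
Step 3: thunks[0]() = 3 * 11 = 33

The answer is 33.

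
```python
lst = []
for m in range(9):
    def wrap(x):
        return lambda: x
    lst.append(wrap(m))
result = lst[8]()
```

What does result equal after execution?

Step 1: wrap(m) creates a new scope capturing x = m at call time.
Step 2: lst[8] = wrap(8), so its lambda captures x = 8.
Step 3: result = 8 (closure factory fixes late binding)

The answer is 8.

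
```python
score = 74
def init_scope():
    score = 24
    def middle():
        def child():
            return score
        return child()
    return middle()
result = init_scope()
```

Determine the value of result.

Step 1: init_scope() defines score = 24. middle() and child() have no local score.
Step 2: child() checks local (none), enclosing middle() (none), enclosing init_scope() and finds score = 24.
Step 3: result = 24

The answer is 24.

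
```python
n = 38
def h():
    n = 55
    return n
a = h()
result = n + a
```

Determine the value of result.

Step 1: Global n = 38. h() returns local n = 55.
Step 2: a = 55. Global n still = 38.
Step 3: result = 38 + 55 = 93

The answer is 93.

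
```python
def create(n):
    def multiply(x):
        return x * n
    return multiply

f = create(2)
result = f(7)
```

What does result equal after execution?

Step 1: create(2) returns multiply closure with n = 2.
Step 2: f(7) computes 7 * 2 = 14.
Step 3: result = 14

The answer is 14.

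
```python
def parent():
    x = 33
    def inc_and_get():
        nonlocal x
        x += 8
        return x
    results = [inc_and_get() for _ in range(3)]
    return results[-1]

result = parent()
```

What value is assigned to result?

Step 1: x = 33.
Step 2: Three calls to inc_and_get(), each adding 8.
Step 3: Last value = 33 + 8 * 3 = 57

The answer is 57.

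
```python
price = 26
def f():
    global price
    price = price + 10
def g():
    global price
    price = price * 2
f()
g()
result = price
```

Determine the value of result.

Step 1: price = 26.
Step 2: f() adds 10: price = 26 + 10 = 36.
Step 3: g() doubles: price = 36 * 2 = 72.
Step 4: result = 72

The answer is 72.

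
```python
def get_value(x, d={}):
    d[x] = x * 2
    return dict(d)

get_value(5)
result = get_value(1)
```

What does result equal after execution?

Step 1: Mutable default dict is shared across calls.
Step 2: First call adds 5: 10. Second call adds 1: 2.
Step 3: result = {5: 10, 1: 2}

The answer is {5: 10, 1: 2}.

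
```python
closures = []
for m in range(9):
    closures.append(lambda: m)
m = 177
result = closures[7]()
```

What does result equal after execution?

Step 1: Lambdas capture the variable m by reference, not by value.
Step 2: After the loop, m is reassigned to 177.
Step 3: closures[7]() looks up the current m = 177. result = 177

The answer is 177.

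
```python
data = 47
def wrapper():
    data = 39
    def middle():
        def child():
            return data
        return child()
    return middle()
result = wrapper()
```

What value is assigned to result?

Step 1: wrapper() defines data = 39. middle() and child() have no local data.
Step 2: child() checks local (none), enclosing middle() (none), enclosing wrapper() and finds data = 39.
Step 3: result = 39

The answer is 39.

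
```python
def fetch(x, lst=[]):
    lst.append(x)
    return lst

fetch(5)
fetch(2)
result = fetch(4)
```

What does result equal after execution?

Step 1: Mutable default argument gotcha! The list [] is created once.
Step 2: Each call appends to the SAME list: [5], [5, 2], [5, 2, 4].
Step 3: result = [5, 2, 4]

The answer is [5, 2, 4].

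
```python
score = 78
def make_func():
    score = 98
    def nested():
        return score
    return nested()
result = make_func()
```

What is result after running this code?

Step 1: score = 78 globally, but make_func() defines score = 98 locally.
Step 2: nested() looks up score. Not in local scope, so checks enclosing scope (make_func) and finds score = 98.
Step 3: result = 98

The answer is 98.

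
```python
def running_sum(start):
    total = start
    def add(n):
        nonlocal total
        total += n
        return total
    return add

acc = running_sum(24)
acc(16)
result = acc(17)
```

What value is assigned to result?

Step 1: running_sum(24) creates closure with total = 24.
Step 2: First acc(16): total = 24 + 16 = 40.
Step 3: Second acc(17): total = 40 + 17 = 57. result = 57

The answer is 57.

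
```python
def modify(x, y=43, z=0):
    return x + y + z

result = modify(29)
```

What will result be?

Step 1: modify(29) uses defaults y = 43, z = 0.
Step 2: Returns 29 + 43 + 0 = 72.
Step 3: result = 72

The answer is 72.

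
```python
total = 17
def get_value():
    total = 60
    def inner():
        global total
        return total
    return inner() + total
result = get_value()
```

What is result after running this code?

Step 1: Global total = 17. get_value() shadows with local total = 60.
Step 2: inner() uses global keyword, so inner() returns global total = 17.
Step 3: get_value() returns 17 + 60 = 77

The answer is 77.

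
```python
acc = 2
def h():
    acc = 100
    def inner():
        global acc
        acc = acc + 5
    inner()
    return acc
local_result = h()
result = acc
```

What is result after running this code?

Step 1: Global acc = 2. h() creates local acc = 100.
Step 2: inner() declares global acc and adds 5: global acc = 2 + 5 = 7.
Step 3: h() returns its local acc = 100 (unaffected by inner).
Step 4: result = global acc = 7

The answer is 7.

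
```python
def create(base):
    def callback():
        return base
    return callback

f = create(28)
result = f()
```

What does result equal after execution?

Step 1: create(28) creates closure capturing base = 28.
Step 2: f() returns the captured base = 28.
Step 3: result = 28

The answer is 28.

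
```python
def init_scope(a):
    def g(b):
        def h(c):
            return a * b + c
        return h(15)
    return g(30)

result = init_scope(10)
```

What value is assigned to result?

Step 1: a = 10, b = 30, c = 15.
Step 2: h() computes a * b + c = 10 * 30 + 15 = 315.
Step 3: result = 315

The answer is 315.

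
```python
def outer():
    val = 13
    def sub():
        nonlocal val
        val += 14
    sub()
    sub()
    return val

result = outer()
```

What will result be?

Step 1: val starts at 13.
Step 2: sub() is called 2 times, each adding 14.
Step 3: val = 13 + 14 * 2 = 41

The answer is 41.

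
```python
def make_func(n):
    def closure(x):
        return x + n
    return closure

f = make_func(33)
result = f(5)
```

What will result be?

Step 1: make_func(33) creates a closure that captures n = 33.
Step 2: f(5) calls the closure with x = 5, returning 5 + 33 = 38.
Step 3: result = 38

The answer is 38.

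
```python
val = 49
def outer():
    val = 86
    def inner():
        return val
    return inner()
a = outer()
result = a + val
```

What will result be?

Step 1: outer() has local val = 86. inner() reads from enclosing.
Step 2: outer() returns 86. Global val = 49 unchanged.
Step 3: result = 86 + 49 = 135

The answer is 135.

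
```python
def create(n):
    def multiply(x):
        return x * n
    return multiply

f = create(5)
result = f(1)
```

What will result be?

Step 1: create(5) returns multiply closure with n = 5.
Step 2: f(1) computes 1 * 5 = 5.
Step 3: result = 5

The answer is 5.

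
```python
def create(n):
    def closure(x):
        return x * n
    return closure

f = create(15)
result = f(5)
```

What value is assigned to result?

Step 1: create(15) creates a closure capturing n = 15.
Step 2: f(5) computes 5 * 15 = 75.
Step 3: result = 75

The answer is 75.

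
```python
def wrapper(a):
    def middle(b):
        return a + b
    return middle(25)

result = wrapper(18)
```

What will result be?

Step 1: wrapper(18) passes a = 18.
Step 2: middle(25) has b = 25, reads a = 18 from enclosing.
Step 3: result = 18 + 25 = 43

The answer is 43.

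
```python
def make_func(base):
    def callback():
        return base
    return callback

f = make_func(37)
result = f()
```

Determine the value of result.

Step 1: make_func(37) creates closure capturing base = 37.
Step 2: f() returns the captured base = 37.
Step 3: result = 37

The answer is 37.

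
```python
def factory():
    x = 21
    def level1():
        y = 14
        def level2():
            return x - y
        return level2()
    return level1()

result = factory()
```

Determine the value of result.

Step 1: x = 21 in factory. y = 14 in level1.
Step 2: level2() reads x = 21 and y = 14 from enclosing scopes.
Step 3: result = 21 - 14 = 7

The answer is 7.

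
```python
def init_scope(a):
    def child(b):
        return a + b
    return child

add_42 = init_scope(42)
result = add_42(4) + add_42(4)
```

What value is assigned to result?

Step 1: add_42 captures a = 42.
Step 2: add_42(4) = 42 + 4 = 46, called twice.
Step 3: result = 46 + 46 = 92

The answer is 92.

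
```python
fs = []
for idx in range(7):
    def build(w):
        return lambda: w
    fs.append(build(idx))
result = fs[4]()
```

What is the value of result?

Step 1: build(idx) creates a new scope capturing w = idx at call time.
Step 2: fs[4] = build(4), so its lambda captures w = 4.
Step 3: result = 4 (closure factory fixes late binding)

The answer is 4.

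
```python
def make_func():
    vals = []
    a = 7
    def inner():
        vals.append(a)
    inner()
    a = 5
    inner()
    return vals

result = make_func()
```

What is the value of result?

Step 1: a = 7. inner() appends current a to vals.
Step 2: First inner(): appends 7. Then a = 5.
Step 3: Second inner(): appends 5 (closure sees updated a). result = [7, 5]

The answer is [7, 5].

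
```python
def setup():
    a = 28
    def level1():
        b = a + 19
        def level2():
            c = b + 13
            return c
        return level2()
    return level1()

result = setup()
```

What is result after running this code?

Step 1: a = 28. b = a + 19 = 47.
Step 2: c = b + 13 = 47 + 13 = 60.
Step 3: result = 60

The answer is 60.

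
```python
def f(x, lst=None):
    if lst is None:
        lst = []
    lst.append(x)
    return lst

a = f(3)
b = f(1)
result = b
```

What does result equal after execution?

Step 1: None default with guard creates a NEW list each call.
Step 2: a = [3] (fresh list). b = [1] (another fresh list).
Step 3: result = [1] (this is the fix for mutable default)

The answer is [1].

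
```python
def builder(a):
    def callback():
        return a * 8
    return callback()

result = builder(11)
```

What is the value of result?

Step 1: builder(11) binds parameter a = 11.
Step 2: callback() accesses a = 11 from enclosing scope.
Step 3: result = 11 * 8 = 88

The answer is 88.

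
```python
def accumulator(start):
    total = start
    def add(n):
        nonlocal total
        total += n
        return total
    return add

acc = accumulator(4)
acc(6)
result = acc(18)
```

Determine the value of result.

Step 1: accumulator(4) creates closure with total = 4.
Step 2: First acc(6): total = 4 + 6 = 10.
Step 3: Second acc(18): total = 10 + 18 = 28. result = 28

The answer is 28.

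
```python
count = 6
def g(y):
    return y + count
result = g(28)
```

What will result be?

Step 1: count = 6 is defined globally.
Step 2: g(28) uses parameter y = 28 and looks up count from global scope = 6.
Step 3: result = 28 + 6 = 34

The answer is 34.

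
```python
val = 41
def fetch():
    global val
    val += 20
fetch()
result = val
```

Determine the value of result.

Step 1: val = 41 globally.
Step 2: fetch() modifies global val: val += 20 = 61.
Step 3: result = 61

The answer is 61.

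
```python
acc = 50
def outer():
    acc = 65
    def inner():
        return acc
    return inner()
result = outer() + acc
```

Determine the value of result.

Step 1: Global acc = 50. outer() shadows with acc = 65.
Step 2: inner() returns enclosing acc = 65. outer() = 65.
Step 3: result = 65 + global acc (50) = 115

The answer is 115.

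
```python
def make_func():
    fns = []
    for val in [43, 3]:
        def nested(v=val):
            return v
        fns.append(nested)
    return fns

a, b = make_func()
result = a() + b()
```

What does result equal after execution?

Step 1: Default argument v=val captures val at each iteration.
Step 2: a() returns 43 (captured at first iteration), b() returns 3 (captured at second).
Step 3: result = 43 + 3 = 46

The answer is 46.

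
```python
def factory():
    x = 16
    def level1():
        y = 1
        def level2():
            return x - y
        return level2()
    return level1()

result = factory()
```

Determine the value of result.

Step 1: x = 16 in factory. y = 1 in level1.
Step 2: level2() reads x = 16 and y = 1 from enclosing scopes.
Step 3: result = 16 - 1 = 15

The answer is 15.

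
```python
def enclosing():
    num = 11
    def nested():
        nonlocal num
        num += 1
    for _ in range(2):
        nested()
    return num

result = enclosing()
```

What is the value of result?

Step 1: num = 11.
Step 2: nested() is called 2 times in a loop, each adding 1 via nonlocal.
Step 3: num = 11 + 1 * 2 = 13

The answer is 13.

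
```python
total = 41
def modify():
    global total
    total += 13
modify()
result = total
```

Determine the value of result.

Step 1: total = 41 globally.
Step 2: modify() modifies global total: total += 13 = 54.
Step 3: result = 54

The answer is 54.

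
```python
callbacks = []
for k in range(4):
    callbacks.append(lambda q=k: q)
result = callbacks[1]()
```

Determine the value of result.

Step 1: Default argument q=k captures k's value at each iteration.
Step 2: callbacks[1] captured q = 1 when k was 1.
Step 3: result = 1

The answer is 1.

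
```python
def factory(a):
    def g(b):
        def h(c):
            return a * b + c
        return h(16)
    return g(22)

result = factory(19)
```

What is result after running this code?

Step 1: a = 19, b = 22, c = 16.
Step 2: h() computes a * b + c = 19 * 22 + 16 = 434.
Step 3: result = 434

The answer is 434.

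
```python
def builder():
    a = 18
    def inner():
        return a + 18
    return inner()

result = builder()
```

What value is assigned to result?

Step 1: builder() defines a = 18.
Step 2: inner() reads a = 18 from enclosing scope, returns 18 + 18 = 36.
Step 3: result = 36

The answer is 36.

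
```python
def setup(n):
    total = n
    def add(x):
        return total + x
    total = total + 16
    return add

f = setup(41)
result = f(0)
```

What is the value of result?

Step 1: setup(41) sets total = 41, then total = 41 + 16 = 57.
Step 2: Closures capture by reference, so add sees total = 57.
Step 3: f(0) returns 57 + 0 = 57

The answer is 57.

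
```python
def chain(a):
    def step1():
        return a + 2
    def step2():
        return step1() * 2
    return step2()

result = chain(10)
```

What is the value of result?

Step 1: chain(10) captures a = 10.
Step 2: step2() calls step1() which returns 10 + 2 = 12.
Step 3: step2() returns 12 * 2 = 24

The answer is 24.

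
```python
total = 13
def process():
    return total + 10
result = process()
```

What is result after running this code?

Step 1: total = 13 is defined globally.
Step 2: process() looks up total from global scope = 13, then computes 13 + 10 = 23.
Step 3: result = 23

The answer is 23.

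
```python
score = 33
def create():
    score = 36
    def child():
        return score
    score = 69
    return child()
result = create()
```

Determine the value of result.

Step 1: create() sets score = 36, then later score = 69.
Step 2: child() is called after score is reassigned to 69. Closures capture variables by reference, not by value.
Step 3: result = 69

The answer is 69.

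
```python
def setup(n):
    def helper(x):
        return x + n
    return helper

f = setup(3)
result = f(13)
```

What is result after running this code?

Step 1: setup(3) creates a closure that captures n = 3.
Step 2: f(13) calls the closure with x = 13, returning 13 + 3 = 16.
Step 3: result = 16

The answer is 16.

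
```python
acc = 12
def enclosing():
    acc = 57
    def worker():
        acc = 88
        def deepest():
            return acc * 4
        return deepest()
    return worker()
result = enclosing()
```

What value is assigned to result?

Step 1: deepest() looks up acc through LEGB: not local, finds acc = 88 in enclosing worker().
Step 2: Returns 88 * 4 = 352.
Step 3: result = 352

The answer is 352.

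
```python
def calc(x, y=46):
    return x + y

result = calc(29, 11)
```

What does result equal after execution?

Step 1: calc(29, 11) overrides default y with 11.
Step 2: Returns 29 + 11 = 40.
Step 3: result = 40

The answer is 40.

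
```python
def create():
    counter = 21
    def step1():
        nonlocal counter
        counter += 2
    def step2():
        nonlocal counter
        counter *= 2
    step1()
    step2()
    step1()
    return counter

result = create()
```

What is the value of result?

Step 1: counter = 21.
Step 2: step1(): counter = 21 + 2 = 23.
Step 3: step2(): counter = 23 * 2 = 46.
Step 4: step1(): counter = 46 + 2 = 48. result = 48

The answer is 48.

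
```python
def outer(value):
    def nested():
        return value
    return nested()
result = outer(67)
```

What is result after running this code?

Step 1: outer(67) binds parameter value = 67.
Step 2: nested() looks up value in enclosing scope and finds the parameter value = 67.
Step 3: result = 67

The answer is 67.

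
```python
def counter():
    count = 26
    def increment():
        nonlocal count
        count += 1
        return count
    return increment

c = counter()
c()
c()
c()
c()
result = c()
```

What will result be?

Step 1: counter() creates closure with count = 26.
Step 2: Each c() call increments count via nonlocal. After 5 calls: 26 + 5 = 31.
Step 3: result = 31

The answer is 31.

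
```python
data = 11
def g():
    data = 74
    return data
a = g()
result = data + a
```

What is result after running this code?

Step 1: Global data = 11. g() returns local data = 74.
Step 2: a = 74. Global data still = 11.
Step 3: result = 11 + 74 = 85

The answer is 85.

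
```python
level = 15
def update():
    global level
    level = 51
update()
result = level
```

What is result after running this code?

Step 1: level = 15 globally.
Step 2: update() declares global level and sets it to 51.
Step 3: After update(), global level = 51. result = 51

The answer is 51.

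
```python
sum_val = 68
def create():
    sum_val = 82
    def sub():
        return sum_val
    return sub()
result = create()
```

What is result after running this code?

Step 1: sum_val = 68 globally, but create() defines sum_val = 82 locally.
Step 2: sub() looks up sum_val. Not in local scope, so checks enclosing scope (create) and finds sum_val = 82.
Step 3: result = 82

The answer is 82.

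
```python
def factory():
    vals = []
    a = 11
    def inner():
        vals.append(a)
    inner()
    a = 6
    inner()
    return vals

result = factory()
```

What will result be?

Step 1: a = 11. inner() appends current a to vals.
Step 2: First inner(): appends 11. Then a = 6.
Step 3: Second inner(): appends 6 (closure sees updated a). result = [11, 6]

The answer is [11, 6].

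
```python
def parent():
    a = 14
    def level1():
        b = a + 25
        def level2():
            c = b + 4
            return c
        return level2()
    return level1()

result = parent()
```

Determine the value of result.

Step 1: a = 14. b = a + 25 = 39.
Step 2: c = b + 4 = 39 + 4 = 43.
Step 3: result = 43

The answer is 43.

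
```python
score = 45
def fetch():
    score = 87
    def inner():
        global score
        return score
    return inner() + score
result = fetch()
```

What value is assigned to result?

Step 1: Global score = 45. fetch() shadows with local score = 87.
Step 2: inner() uses global keyword, so inner() returns global score = 45.
Step 3: fetch() returns 45 + 87 = 132

The answer is 132.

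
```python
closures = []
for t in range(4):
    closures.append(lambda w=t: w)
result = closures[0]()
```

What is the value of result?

Step 1: Default argument w=t captures t's value at each iteration.
Step 2: closures[0] captured w = 0 when t was 0.
Step 3: result = 0

The answer is 0.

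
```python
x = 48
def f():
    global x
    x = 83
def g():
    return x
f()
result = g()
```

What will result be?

Step 1: x = 48.
Step 2: f() sets global x = 83.
Step 3: g() reads global x = 83. result = 83

The answer is 83.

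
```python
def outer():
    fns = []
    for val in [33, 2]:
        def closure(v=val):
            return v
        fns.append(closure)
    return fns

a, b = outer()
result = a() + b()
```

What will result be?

Step 1: Default argument v=val captures val at each iteration.
Step 2: a() returns 33 (captured at first iteration), b() returns 2 (captured at second).
Step 3: result = 33 + 2 = 35

The answer is 35.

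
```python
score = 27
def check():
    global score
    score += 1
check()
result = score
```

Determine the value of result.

Step 1: score = 27 globally.
Step 2: check() modifies global score: score += 1 = 28.
Step 3: result = 28

The answer is 28.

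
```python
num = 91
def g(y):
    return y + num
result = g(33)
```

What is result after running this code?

Step 1: num = 91 is defined globally.
Step 2: g(33) uses parameter y = 33 and looks up num from global scope = 91.
Step 3: result = 33 + 91 = 124

The answer is 124.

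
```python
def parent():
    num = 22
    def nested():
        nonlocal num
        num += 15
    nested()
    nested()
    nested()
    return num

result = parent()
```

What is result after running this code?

Step 1: num starts at 22.
Step 2: nested() is called 3 times, each adding 15.
Step 3: num = 22 + 15 * 3 = 67

The answer is 67.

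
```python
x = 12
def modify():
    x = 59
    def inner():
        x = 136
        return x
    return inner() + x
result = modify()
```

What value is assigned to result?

Step 1: modify() has local x = 59. inner() has local x = 136.
Step 2: inner() returns its local x = 136.
Step 3: modify() returns 136 + its own x (59) = 195

The answer is 195.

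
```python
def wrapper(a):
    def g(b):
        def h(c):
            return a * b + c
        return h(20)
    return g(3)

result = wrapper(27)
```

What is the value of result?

Step 1: a = 27, b = 3, c = 20.
Step 2: h() computes a * b + c = 27 * 3 + 20 = 101.
Step 3: result = 101

The answer is 101.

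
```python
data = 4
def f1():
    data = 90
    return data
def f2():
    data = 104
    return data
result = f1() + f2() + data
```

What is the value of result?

Step 1: Each function shadows global data with its own local.
Step 2: f1() returns 90, f2() returns 104.
Step 3: Global data = 4 is unchanged. result = 90 + 104 + 4 = 198

The answer is 198.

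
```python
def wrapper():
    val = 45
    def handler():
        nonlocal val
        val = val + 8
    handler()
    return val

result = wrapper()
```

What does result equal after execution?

Step 1: wrapper() sets val = 45.
Step 2: handler() uses nonlocal to modify val in wrapper's scope: val = 45 + 8 = 53.
Step 3: wrapper() returns the modified val = 53

The answer is 53.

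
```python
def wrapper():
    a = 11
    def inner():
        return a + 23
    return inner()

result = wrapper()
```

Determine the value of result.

Step 1: wrapper() defines a = 11.
Step 2: inner() reads a = 11 from enclosing scope, returns 11 + 23 = 34.
Step 3: result = 34

The answer is 34.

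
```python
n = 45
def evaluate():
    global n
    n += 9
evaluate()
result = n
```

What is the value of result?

Step 1: n = 45 globally.
Step 2: evaluate() modifies global n: n += 9 = 54.
Step 3: result = 54

The answer is 54.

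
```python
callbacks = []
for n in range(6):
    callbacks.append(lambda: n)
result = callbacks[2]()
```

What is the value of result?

Step 1: The loop creates 6 lambdas, all referencing the same variable n.
Step 2: After the loop, n = 5 (final value).
Step 3: callbacks[2]() looks up n at call time and finds 5. This is the late binding gotcha. result = 5

The answer is 5.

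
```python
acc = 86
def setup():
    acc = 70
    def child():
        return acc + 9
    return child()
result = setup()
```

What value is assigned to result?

Step 1: setup() shadows global acc with acc = 70.
Step 2: child() finds acc = 70 in enclosing scope, computes 70 + 9 = 79.
Step 3: result = 79

The answer is 79.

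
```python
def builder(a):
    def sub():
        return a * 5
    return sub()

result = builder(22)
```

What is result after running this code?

Step 1: builder(22) binds parameter a = 22.
Step 2: sub() accesses a = 22 from enclosing scope.
Step 3: result = 22 * 5 = 110

The answer is 110.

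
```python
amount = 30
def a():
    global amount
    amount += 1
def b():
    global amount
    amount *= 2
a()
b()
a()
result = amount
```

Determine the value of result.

Step 1: amount = 30.
Step 2: a(): amount = 30 + 1 = 31.
Step 3: b(): amount = 31 * 2 = 62.
Step 4: a(): amount = 62 + 1 = 63

The answer is 63.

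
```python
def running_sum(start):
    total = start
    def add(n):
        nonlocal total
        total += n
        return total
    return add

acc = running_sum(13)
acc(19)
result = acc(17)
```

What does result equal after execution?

Step 1: running_sum(13) creates closure with total = 13.
Step 2: First acc(19): total = 13 + 19 = 32.
Step 3: Second acc(17): total = 32 + 17 = 49. result = 49

The answer is 49.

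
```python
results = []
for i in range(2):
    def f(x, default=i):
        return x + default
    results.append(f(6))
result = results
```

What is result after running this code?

Step 1: Default argument default=i is evaluated at function definition time.
Step 2: Each iteration creates f with default = current i value.
Step 3: f(6) returns 6 + default. results = [6, 7]

The answer is [6, 7].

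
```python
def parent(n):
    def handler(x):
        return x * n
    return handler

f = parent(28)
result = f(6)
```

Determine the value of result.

Step 1: parent(28) creates a closure capturing n = 28.
Step 2: f(6) computes 6 * 28 = 168.
Step 3: result = 168

The answer is 168.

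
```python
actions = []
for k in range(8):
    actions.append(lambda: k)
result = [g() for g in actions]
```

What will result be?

Step 1: All 8 lambdas share the same variable k.
Step 2: After the loop, k = 7.
Step 3: Each call returns 7. result = [7, 7, 7, 7, 7, 7, 7, 7]

The answer is [7, 7, 7, 7, 7, 7, 7, 7].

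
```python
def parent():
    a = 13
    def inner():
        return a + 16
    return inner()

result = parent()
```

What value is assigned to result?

Step 1: parent() defines a = 13.
Step 2: inner() reads a = 13 from enclosing scope, returns 13 + 16 = 29.
Step 3: result = 29

The answer is 29.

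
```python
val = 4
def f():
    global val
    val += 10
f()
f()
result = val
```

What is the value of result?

Step 1: val = 4.
Step 2: First f(): val = 4 + 10 = 14.
Step 3: Second f(): val = 14 + 10 = 24. result = 24

The answer is 24.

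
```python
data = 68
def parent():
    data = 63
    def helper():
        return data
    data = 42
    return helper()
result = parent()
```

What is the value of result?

Step 1: parent() sets data = 63, then later data = 42.
Step 2: helper() is called after data is reassigned to 42. Closures capture variables by reference, not by value.
Step 3: result = 42

The answer is 42.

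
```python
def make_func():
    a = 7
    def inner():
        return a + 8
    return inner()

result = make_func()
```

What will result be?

Step 1: make_func() defines a = 7.
Step 2: inner() reads a = 7 from enclosing scope, returns 7 + 8 = 15.
Step 3: result = 15

The answer is 15.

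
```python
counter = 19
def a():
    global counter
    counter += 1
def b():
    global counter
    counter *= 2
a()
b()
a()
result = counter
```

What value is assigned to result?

Step 1: counter = 19.
Step 2: a(): counter = 19 + 1 = 20.
Step 3: b(): counter = 20 * 2 = 40.
Step 4: a(): counter = 40 + 1 = 41

The answer is 41.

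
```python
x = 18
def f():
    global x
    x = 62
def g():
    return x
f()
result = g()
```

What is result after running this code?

Step 1: x = 18.
Step 2: f() sets global x = 62.
Step 3: g() reads global x = 62. result = 62

The answer is 62.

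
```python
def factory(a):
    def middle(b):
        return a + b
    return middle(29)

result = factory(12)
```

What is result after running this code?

Step 1: factory(12) passes a = 12.
Step 2: middle(29) has b = 29, reads a = 12 from enclosing.
Step 3: result = 12 + 29 = 41

The answer is 41.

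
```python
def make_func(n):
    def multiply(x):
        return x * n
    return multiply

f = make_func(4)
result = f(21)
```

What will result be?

Step 1: make_func(4) returns multiply closure with n = 4.
Step 2: f(21) computes 21 * 4 = 84.
Step 3: result = 84

The answer is 84.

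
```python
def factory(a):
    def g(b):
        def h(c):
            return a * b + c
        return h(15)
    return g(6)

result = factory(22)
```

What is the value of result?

Step 1: a = 22, b = 6, c = 15.
Step 2: h() computes a * b + c = 22 * 6 + 15 = 147.
Step 3: result = 147

The answer is 147.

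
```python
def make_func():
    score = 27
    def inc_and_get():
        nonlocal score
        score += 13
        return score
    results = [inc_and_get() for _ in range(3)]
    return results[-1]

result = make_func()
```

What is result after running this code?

Step 1: score = 27.
Step 2: Three calls to inc_and_get(), each adding 13.
Step 3: Last value = 27 + 13 * 3 = 66

The answer is 66.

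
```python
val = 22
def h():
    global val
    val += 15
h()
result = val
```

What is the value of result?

Step 1: val = 22 globally.
Step 2: h() modifies global val: val += 15 = 37.
Step 3: result = 37

The answer is 37.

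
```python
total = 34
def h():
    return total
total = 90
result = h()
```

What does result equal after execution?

Step 1: total is first set to 34, then reassigned to 90.
Step 2: h() is called after the reassignment, so it looks up the current global total = 90.
Step 3: result = 90

The answer is 90.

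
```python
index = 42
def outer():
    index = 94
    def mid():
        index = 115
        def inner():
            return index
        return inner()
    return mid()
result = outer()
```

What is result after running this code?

Step 1: Three levels of shadowing: global 42, outer 94, mid 115.
Step 2: inner() finds index = 115 in enclosing mid() scope.
Step 3: result = 115

The answer is 115.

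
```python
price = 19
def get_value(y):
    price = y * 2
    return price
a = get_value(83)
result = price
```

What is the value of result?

Step 1: Global price = 19.
Step 2: get_value(83) creates local price = 83 * 2 = 166.
Step 3: Global price unchanged because no global keyword. result = 19

The answer is 19.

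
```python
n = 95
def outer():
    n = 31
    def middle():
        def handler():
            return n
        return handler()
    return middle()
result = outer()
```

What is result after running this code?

Step 1: outer() defines n = 31. middle() and handler() have no local n.
Step 2: handler() checks local (none), enclosing middle() (none), enclosing outer() and finds n = 31.
Step 3: result = 31

The answer is 31.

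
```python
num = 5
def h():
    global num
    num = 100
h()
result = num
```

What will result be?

Step 1: num = 5 globally.
Step 2: h() declares global num and sets it to 100.
Step 3: After h(), global num = 100. result = 100

The answer is 100.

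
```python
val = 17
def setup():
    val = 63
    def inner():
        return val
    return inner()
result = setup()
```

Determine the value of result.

Step 1: val = 17 globally, but setup() defines val = 63 locally.
Step 2: inner() looks up val. Not in local scope, so checks enclosing scope (setup) and finds val = 63.
Step 3: result = 63

The answer is 63.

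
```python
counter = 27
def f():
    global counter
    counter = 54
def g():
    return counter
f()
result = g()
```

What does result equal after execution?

Step 1: counter = 27.
Step 2: f() sets global counter = 54.
Step 3: g() reads global counter = 54. result = 54

The answer is 54.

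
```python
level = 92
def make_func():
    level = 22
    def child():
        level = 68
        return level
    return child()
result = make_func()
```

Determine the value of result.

Step 1: Three scopes define level: global (92), make_func (22), child (68).
Step 2: child() has its own local level = 68, which shadows both enclosing and global.
Step 3: result = 68 (local wins in LEGB)

The answer is 68.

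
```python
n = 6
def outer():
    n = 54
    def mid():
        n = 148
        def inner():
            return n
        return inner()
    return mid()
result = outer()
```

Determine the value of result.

Step 1: Three levels of shadowing: global 6, outer 54, mid 148.
Step 2: inner() finds n = 148 in enclosing mid() scope.
Step 3: result = 148

The answer is 148.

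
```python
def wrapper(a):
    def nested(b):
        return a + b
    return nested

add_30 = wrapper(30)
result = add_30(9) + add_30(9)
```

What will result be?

Step 1: add_30 captures a = 30.
Step 2: add_30(9) = 30 + 9 = 39, called twice.
Step 3: result = 39 + 39 = 78

The answer is 78.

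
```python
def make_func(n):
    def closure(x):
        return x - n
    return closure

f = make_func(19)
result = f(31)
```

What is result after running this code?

Step 1: make_func(19) creates a closure capturing n = 19.
Step 2: f(31) computes 31 - 19 = 12.
Step 3: result = 12

The answer is 12.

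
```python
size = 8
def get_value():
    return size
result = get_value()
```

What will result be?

Step 1: size = 8 is defined in the global scope.
Step 2: get_value() looks up size. No local size exists, so Python checks the global scope via LEGB rule and finds size = 8.
Step 3: result = 8

The answer is 8.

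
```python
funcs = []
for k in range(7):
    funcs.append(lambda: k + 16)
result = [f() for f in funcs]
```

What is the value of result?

Step 1: All lambdas capture k by reference. After the loop, k = 6.
Step 2: Each call returns 6 + 16 = 22.
Step 3: result = [22, 22, 22, 22, 22, 22, 22]

The answer is [22, 22, 22, 22, 22, 22, 22].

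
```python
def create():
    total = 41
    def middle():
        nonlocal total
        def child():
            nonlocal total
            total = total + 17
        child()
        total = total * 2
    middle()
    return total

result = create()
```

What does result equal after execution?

Step 1: total = 41.
Step 2: child() adds 17: total = 41 + 17 = 58.
Step 3: middle() doubles: total = 58 * 2 = 116.
Step 4: result = 116

The answer is 116.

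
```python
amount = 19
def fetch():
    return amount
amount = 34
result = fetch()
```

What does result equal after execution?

Step 1: amount is first set to 19, then reassigned to 34.
Step 2: fetch() is called after the reassignment, so it looks up the current global amount = 34.
Step 3: result = 34

The answer is 34.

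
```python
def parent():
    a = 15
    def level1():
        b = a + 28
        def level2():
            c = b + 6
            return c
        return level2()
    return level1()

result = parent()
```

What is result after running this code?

Step 1: a = 15. b = a + 28 = 43.
Step 2: c = b + 6 = 43 + 6 = 49.
Step 3: result = 49

The answer is 49.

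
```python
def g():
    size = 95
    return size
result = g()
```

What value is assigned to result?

Step 1: g() defines size = 95 in its local scope.
Step 2: return size finds the local variable size = 95.
Step 3: result = 95

The answer is 95.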